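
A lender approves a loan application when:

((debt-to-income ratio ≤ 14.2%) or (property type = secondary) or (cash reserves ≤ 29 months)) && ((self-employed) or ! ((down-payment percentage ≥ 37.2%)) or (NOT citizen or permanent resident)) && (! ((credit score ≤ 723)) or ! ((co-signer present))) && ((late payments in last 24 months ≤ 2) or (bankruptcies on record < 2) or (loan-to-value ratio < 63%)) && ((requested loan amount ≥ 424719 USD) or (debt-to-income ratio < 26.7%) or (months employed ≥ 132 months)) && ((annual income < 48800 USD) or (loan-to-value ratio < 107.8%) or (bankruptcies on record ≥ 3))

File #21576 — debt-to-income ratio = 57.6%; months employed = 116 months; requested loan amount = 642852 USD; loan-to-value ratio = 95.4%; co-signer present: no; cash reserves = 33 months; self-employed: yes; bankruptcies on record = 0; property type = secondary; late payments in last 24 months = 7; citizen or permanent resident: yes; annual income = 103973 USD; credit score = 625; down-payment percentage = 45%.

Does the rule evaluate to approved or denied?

Approved

Atomic conditions:
  debt-to-income ratio ≤ 14.2%: 57.6 ≤ 14.2 is false
  property type = secondary: secondary == secondary is true
  cash reserves ≤ 29 months: 33 ≤ 29 is false
  self-employed: yes → true
  down-payment percentage ≥ 37.2%: 45 ≥ 37.2 is true
  NOT citizen or permanent resident: yes → false
  credit score ≤ 723: 625 ≤ 723 is true
  co-signer present: no → false
  late payments in last 24 months ≤ 2: 7 ≤ 2 is false
  bankruptcies on record < 2: 0 < 2 is true
  loan-to-value ratio < 63%: 95.4 < 63 is false
  requested loan amount ≥ 424719 USD: 642852 ≥ 424719 is true
  debt-to-income ratio < 26.7%: 57.6 < 26.7 is false
  months employed ≥ 132 months: 116 ≥ 132 is false
  annual income < 48800 USD: 103973 < 48800 is false
  loan-to-value ratio < 107.8%: 95.4 < 107.8 is true
  bankruptcies on record ≥ 3: 0 ≥ 3 is false
Combine:
[1] false OR true OR false = true
[2.2] NOT true = false
[2] true OR false OR false = true
[3.1] NOT true = false
[3.2] NOT false = true
[3] false OR true = true
[4] false OR true OR false = true
[5] true OR false OR false = true
[6] false OR true OR false = true
[root] true AND true AND true AND true AND true AND true = true
Overall: true → approved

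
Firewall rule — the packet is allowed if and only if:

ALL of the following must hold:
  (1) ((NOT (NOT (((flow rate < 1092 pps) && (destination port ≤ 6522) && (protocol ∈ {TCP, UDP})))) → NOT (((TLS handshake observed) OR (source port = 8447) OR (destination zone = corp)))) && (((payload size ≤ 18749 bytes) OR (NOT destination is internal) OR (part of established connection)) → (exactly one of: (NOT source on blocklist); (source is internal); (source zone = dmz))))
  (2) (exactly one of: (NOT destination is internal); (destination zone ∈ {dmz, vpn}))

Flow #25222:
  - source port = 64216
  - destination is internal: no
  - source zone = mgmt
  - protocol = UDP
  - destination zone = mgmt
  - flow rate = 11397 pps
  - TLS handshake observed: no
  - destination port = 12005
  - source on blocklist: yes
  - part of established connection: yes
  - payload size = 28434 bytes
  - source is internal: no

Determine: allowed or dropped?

Atomic conditions:
  flow rate < 1092 pps: 11397 < 1092 is false
  destination port ≤ 6522: 12005 ≤ 6522 is false
  protocol ∈ {TCP, UDP}: UDP is in the set → true
  TLS handshake observed: no → false
  source port = 8447: 64216 == 8447 is false
  destination zone = corp: mgmt == corp is false
  payload size ≤ 18749 bytes: 28434 ≤ 18749 is false
  NOT destination is internal: no → true
  part of established connection: yes → true
  NOT source on blocklist: yes → false
  source is internal: no → false
  source zone = dmz: mgmt == dmz is false
  destination zone ∈ {dmz, vpn}: mgmt is not in the set → false
Combine:
[1.1.1.1.1] false AND false AND true = false
[1.1.1.1] NOT false = true
[1.1.1] NOT true = false
[1.1.2.1] false OR false OR false = false
[1.1.2] NOT false = true
[1.1] false → true (antecedent false ⇒ implication holds) = true
[1.2.1] false OR true OR true = true
[1.2.2] exactly-one(false, false, false) = false
[1.2] true → false = false
[1] true AND false = false
[2] exactly-one(true, false) = true
[root] false AND true = false
Overall: false → dropped

Dropped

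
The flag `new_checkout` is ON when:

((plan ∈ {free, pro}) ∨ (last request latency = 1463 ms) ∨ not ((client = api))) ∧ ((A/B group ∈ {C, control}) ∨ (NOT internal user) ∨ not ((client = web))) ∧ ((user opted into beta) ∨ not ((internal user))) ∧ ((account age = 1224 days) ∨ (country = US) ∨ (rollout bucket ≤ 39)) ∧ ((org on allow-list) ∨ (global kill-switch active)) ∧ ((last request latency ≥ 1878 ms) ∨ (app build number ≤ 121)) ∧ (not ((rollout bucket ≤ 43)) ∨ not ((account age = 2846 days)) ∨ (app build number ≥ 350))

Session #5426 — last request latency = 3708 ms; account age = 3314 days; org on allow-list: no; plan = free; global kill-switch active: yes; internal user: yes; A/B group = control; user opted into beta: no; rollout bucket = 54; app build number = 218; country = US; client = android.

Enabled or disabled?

Disabled

Atomic conditions:
  plan ∈ {free, pro}: free is in the set → true
  last request latency = 1463 ms: 3708 == 1463 is false
  client = api: android == api is false
  A/B group ∈ {C, control}: control is in the set → true
  NOT internal user: yes → false
  client = web: android == web is false
  user opted into beta: no → false
  internal user: yes → true
  account age = 1224 days: 3314 == 1224 is false
  country = US: US == US is true
  rollout bucket ≤ 39: 54 ≤ 39 is false
  org on allow-list: no → false
  global kill-switch active: yes → true
  last request latency ≥ 1878 ms: 3708 ≥ 1878 is true
  app build number ≤ 121: 218 ≤ 121 is false
  rollout bucket ≤ 43: 54 ≤ 43 is false
  account age = 2846 days: 3314 == 2846 is false
  app build number ≥ 350: 218 ≥ 350 is false
Combine:
[1.3] NOT false = true
[1] true OR false OR true = true
[2.3] NOT false = true
[2] true OR false OR true = true
[3.2] NOT true = false
[3] false OR false = false
[4] false OR true OR false = true
[5] false OR true = true
[6] true OR false = true
[7.1] NOT false = true
[7.2] NOT false = true
[7] true OR true OR false = true
[root] true AND true AND false AND true AND true AND true AND true = false
Overall: false → disabled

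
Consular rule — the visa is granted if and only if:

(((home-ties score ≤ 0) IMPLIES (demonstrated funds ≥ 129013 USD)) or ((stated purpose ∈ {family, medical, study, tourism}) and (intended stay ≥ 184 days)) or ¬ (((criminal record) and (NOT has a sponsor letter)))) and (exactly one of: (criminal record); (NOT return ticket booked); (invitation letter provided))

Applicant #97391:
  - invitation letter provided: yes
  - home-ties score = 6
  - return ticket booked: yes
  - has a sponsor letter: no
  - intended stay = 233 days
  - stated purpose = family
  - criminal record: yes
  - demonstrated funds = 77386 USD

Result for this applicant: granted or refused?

Atomic conditions:
  home-ties score ≤ 0: 6 ≤ 0 is false
  demonstrated funds ≥ 129013 USD: 77386 ≥ 129013 is false
  stated purpose ∈ {family, medical, study, tourism}: family is in the set → true
  intended stay ≥ 184 days: 233 ≥ 184 is true
  criminal record: yes → true
  NOT has a sponsor letter: no → true
  NOT return ticket booked: yes → false
  invitation letter provided: yes → true
Combine:
[1.1] false → false (antecedent false ⇒ implication holds) = true
[1.2] true AND true = true
[1.3.1] true AND true = true
[1.3] NOT true = false
[1] true OR true OR false = true
[2] exactly-one(true, false, true) = false
[root] true AND false = false
Overall: false → refused

Refused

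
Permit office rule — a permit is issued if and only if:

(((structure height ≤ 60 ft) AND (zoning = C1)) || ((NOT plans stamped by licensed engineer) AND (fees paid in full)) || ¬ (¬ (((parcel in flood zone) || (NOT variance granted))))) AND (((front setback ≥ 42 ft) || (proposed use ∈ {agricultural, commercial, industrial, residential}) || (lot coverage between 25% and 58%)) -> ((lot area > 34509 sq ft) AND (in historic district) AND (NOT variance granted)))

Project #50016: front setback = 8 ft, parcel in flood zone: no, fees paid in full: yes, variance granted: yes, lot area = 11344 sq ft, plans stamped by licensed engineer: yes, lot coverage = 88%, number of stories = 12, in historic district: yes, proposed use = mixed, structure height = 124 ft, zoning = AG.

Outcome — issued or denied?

Denied

Atomic conditions:
  structure height ≤ 60 ft: 124 ≤ 60 is false
  zoning = C1: AG == C1 is false
  NOT plans stamped by licensed engineer: yes → false
  fees paid in full: yes → true
  parcel in flood zone: no → false
  NOT variance granted: yes → false
  front setback ≥ 42 ft: 8 ≥ 42 is false
  proposed use ∈ {agricultural, commercial, industrial, residential}: mixed is not in the set → false
  lot coverage between 25% and 58%: 88 in [25, 58] is false
  lot area > 34509 sq ft: 11344 > 34509 is false
  in historic district: yes → true
Combine:
[1.1] false AND false = false
[1.2] false AND true = false
[1.3.1.1] false OR false = false
[1.3.1] NOT false = true
[1.3] NOT true = false
[1] false OR false OR false = false
[2.1] false OR false OR false = false
[2.2] false AND true AND false = false
[2] false → false (antecedent false ⇒ implication holds) = true
[root] false AND true = false
Overall: false → denied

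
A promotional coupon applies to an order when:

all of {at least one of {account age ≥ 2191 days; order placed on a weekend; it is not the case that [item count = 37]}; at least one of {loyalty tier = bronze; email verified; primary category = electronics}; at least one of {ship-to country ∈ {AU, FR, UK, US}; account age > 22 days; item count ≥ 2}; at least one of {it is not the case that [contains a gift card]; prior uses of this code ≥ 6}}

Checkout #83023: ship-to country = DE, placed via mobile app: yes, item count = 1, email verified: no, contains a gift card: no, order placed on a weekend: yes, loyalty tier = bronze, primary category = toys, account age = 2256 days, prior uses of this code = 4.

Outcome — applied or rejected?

Applied

Atomic conditions:
  account age ≥ 2191 days: 2256 ≥ 2191 is true
  order placed on a weekend: yes → true
  item count = 37: 1 == 37 is false
  loyalty tier = bronze: bronze == bronze is true
  email verified: no → false
  primary category = electronics: toys == electronics is false
  ship-to country ∈ {AU, FR, UK, US}: DE is not in the set → false
  account age > 22 days: 2256 > 22 is true
  item count ≥ 2: 1 ≥ 2 is false
  contains a gift card: no → false
  prior uses of this code ≥ 6: 4 ≥ 6 is false
Combine:
[1.3] NOT false = true
[1] true OR true OR true = true
[2] true OR false OR false = true
[3] false OR true OR false = true
[4.1] NOT false = true
[4] true OR false = true
[root] true AND true AND true AND true = true
Overall: true → applied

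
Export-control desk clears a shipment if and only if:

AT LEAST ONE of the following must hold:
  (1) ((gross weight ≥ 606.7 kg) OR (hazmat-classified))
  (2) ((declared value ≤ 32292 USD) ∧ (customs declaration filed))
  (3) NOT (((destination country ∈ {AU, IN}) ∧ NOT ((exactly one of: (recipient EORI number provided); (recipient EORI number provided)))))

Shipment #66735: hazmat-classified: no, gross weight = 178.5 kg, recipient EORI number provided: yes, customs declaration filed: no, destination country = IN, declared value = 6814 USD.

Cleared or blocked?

Atomic conditions:
  gross weight ≥ 606.7 kg: 178.5 ≥ 606.7 is false
  hazmat-classified: no → false
  declared value ≤ 32292 USD: 6814 ≤ 32292 is true
  customs declaration filed: no → false
  destination country ∈ {AU, IN}: IN is in the set → true
  recipient EORI number provided: yes → true
Combine:
[1] false OR false = false
[2] true AND false = false
[3.1.2.1] exactly-one(true, true) = false
[3.1.2] NOT false = true
[3.1] true AND true = true
[3] NOT true = false
[root] false OR false OR false = false
Overall: false → blocked

Blocked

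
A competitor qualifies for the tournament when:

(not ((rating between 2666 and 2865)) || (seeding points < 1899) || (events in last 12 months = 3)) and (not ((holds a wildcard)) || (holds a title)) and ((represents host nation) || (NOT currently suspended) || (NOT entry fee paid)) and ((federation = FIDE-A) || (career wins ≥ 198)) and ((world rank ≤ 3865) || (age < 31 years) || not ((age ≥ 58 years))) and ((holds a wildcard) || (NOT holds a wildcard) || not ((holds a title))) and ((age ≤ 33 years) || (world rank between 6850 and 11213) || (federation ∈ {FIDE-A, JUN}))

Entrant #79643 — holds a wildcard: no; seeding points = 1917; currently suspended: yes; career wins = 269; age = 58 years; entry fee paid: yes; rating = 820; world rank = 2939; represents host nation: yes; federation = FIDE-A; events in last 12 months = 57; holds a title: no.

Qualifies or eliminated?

Qualifies

Atomic conditions:
  rating between 2666 and 2865: 820 in [2666, 2865] is false
  seeding points < 1899: 1917 < 1899 is false
  events in last 12 months = 3: 57 == 3 is false
  holds a wildcard: no → false
  holds a title: no → false
  represents host nation: yes → true
  NOT currently suspended: yes → false
  NOT entry fee paid: yes → false
  federation = FIDE-A: FIDE-A == FIDE-A is true
  career wins ≥ 198: 269 ≥ 198 is true
  world rank ≤ 3865: 2939 ≤ 3865 is true
  age < 31 years: 58 < 31 is false
  age ≥ 58 years: 58 ≥ 58 is true
  NOT holds a wildcard: no → true
  age ≤ 33 years: 58 ≤ 33 is false
  world rank between 6850 and 11213: 2939 in [6850, 11213] is false
  federation ∈ {FIDE-A, JUN}: FIDE-A is in the set → true
Combine:
[1.1] NOT false = true
[1] true OR false OR false = true
[2.1] NOT false = true
[2] true OR false = true
[3] true OR false OR false = true
[4] true OR true = true
[5.3] NOT true = false
[5] true OR false OR false = true
[6.3] NOT false = true
[6] false OR true OR true = true
[7] false OR false OR true = true
[root] true AND true AND true AND true AND true AND true AND true = true
Overall: true → qualifies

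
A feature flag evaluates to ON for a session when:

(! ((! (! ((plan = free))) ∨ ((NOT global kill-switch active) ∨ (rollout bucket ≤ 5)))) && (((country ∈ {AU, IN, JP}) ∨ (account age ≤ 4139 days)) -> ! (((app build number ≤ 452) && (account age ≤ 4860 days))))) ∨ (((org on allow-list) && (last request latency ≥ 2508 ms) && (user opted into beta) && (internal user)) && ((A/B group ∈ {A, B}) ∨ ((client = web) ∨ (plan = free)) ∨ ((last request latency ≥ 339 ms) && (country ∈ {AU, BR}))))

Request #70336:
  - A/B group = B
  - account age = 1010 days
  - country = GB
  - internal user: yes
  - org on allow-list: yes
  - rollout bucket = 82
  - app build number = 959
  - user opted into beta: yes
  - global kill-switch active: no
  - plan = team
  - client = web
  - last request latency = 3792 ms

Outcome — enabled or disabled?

Enabled

Atomic conditions:
  plan = free: team == free is false
  NOT global kill-switch active: no → true
  rollout bucket ≤ 5: 82 ≤ 5 is false
  country ∈ {AU, IN, JP}: GB is not in the set → false
  account age ≤ 4139 days: 1010 ≤ 4139 is true
  app build number ≤ 452: 959 ≤ 452 is false
  account age ≤ 4860 days: 1010 ≤ 4860 is true
  org on allow-list: yes → true
  last request latency ≥ 2508 ms: 3792 ≥ 2508 is true
  user opted into beta: yes → true
  internal user: yes → true
  A/B group ∈ {A, B}: B is in the set → true
  client = web: web == web is true
  last request latency ≥ 339 ms: 3792 ≥ 339 is true
  country ∈ {AU, BR}: GB is not in the set → false
Combine:
[1.1.1.1.1] NOT false = true
[1.1.1.1] NOT true = false
[1.1.1.2] true OR false = true
[1.1.1] false OR true = true
[1.1] NOT true = false
[1.2.1] false OR true = true
[1.2.2.1] false AND true = false
[1.2.2] NOT false = true
[1.2] true → true = true
[1] false AND true = false
[2.1] true AND true AND true AND true = true
[2.2.2] true OR false = true
[2.2.3] true AND false = false
[2.2] true OR true OR false = true
[2] true AND true = true
[root] false OR true = true
Overall: true → enabled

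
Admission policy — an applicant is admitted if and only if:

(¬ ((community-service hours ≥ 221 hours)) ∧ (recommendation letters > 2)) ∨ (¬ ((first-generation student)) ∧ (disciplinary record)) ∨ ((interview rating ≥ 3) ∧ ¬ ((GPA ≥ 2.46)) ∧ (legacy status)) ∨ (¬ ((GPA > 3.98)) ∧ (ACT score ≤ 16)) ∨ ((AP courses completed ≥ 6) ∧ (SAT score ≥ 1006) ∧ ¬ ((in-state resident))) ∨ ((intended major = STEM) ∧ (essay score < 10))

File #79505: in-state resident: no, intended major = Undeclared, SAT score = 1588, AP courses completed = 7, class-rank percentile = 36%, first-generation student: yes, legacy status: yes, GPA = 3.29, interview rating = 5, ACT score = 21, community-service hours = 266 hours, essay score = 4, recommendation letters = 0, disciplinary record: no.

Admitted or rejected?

Admitted

Atomic conditions:
  community-service hours ≥ 221 hours: 266 ≥ 221 is true
  recommendation letters > 2: 0 > 2 is false
  first-generation student: yes → true
  disciplinary record: no → false
  interview rating ≥ 3: 5 ≥ 3 is true
  GPA ≥ 2.46: 3.29 ≥ 2.46 is true
  legacy status: yes → true
  GPA > 3.98: 3.29 > 3.98 is false
  ACT score ≤ 16: 21 ≤ 16 is false
  AP courses completed ≥ 6: 7 ≥ 6 is true
  SAT score ≥ 1006: 1588 ≥ 1006 is true
  in-state resident: no → false
  intended major = STEM: Undeclared == STEM is false
  essay score < 10: 4 < 10 is true
Combine:
[1.1] NOT true = false
[1] false AND false = false
[2.1] NOT true = false
[2] false AND false = false
[3.2] NOT true = false
[3] true AND false AND true = false
[4.1] NOT false = true
[4] true AND false = false
[5.3] NOT false = true
[5] true AND true AND true = true
[6] false AND true = false
[root] false OR false OR false OR false OR true OR false = true
Overall: true → admitted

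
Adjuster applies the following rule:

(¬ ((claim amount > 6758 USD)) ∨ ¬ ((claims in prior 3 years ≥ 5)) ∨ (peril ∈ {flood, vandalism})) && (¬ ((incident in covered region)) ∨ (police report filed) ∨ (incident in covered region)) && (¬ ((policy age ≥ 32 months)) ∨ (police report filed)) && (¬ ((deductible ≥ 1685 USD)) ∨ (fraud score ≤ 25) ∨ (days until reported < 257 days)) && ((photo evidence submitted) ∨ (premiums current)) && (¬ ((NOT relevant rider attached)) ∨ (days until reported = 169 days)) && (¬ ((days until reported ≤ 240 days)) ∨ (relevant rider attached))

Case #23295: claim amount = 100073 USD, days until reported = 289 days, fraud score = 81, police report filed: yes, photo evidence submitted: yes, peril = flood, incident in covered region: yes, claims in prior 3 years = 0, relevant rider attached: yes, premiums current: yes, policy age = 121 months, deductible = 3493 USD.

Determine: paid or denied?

Atomic conditions:
  claim amount > 6758 USD: 100073 > 6758 is true
  claims in prior 3 years ≥ 5: 0 ≥ 5 is false
  peril ∈ {flood, vandalism}: flood is in the set → true
  incident in covered region: yes → true
  police report filed: yes → true
  policy age ≥ 32 months: 121 ≥ 32 is true
  deductible ≥ 1685 USD: 3493 ≥ 1685 is true
  fraud score ≤ 25: 81 ≤ 25 is false
  days until reported < 257 days: 289 < 257 is false
  photo evidence submitted: yes → true
  premiums current: yes → true
  NOT relevant rider attached: yes → false
  days until reported = 169 days: 289 == 169 is false
  days until reported ≤ 240 days: 289 ≤ 240 is false
  relevant rider attached: yes → true
Combine:
[1.1] NOT true = false
[1.2] NOT false = true
[1] false OR true OR true = true
[2.1] NOT true = false
[2] false OR true OR true = true
[3.1] NOT true = false
[3] false OR true = true
[4.1] NOT true = false
[4] false OR false OR false = false
[5] true OR true = true
[6.1] NOT false = true
[6] true OR false = true
[7.1] NOT false = true
[7] true OR true = true
[root] true AND true AND true AND false AND true AND true AND true = false
Overall: false → denied

Denied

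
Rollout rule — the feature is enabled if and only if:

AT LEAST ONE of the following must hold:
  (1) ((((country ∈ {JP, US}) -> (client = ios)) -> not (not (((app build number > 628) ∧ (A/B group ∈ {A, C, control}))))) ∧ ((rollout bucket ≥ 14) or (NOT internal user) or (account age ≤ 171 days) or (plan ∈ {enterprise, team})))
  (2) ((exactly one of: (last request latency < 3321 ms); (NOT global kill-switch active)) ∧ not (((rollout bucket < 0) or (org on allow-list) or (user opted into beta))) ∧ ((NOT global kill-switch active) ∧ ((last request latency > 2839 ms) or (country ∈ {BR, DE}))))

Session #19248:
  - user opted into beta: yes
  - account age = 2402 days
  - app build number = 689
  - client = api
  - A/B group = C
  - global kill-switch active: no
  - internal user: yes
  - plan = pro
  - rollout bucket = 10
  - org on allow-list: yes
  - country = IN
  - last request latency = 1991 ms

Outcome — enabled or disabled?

Atomic conditions:
  country ∈ {JP, US}: IN is not in the set → false
  client = ios: api == ios is false
  app build number > 628: 689 > 628 is true
  A/B group ∈ {A, C, control}: C is in the set → true
  rollout bucket ≥ 14: 10 ≥ 14 is false
  NOT internal user: yes → false
  account age ≤ 171 days: 2402 ≤ 171 is false
  plan ∈ {enterprise, team}: pro is not in the set → false
  last request latency < 3321 ms: 1991 < 3321 is true
  NOT global kill-switch active: no → true
  rollout bucket < 0: 10 < 0 is false
  org on allow-list: yes → true
  user opted into beta: yes → true
  last request latency > 2839 ms: 1991 > 2839 is false
  country ∈ {BR, DE}: IN is not in the set → false
Combine:
[1.1.1] false → false (antecedent false ⇒ implication holds) = true
[1.1.2.1.1] true AND true = true
[1.1.2.1] NOT true = false
[1.1.2] NOT false = true
[1.1] true → true = true
[1.2] false OR false OR false OR false = false
[1] true AND false = false
[2.1] exactly-one(true, true) = false
[2.2.1] false OR true OR true = true
[2.2] NOT true = false
[2.3.2] false OR false = false
[2.3] true AND false = false
[2] false AND false AND false = false
[root] false OR false = false
Overall: false → disabled

Disabled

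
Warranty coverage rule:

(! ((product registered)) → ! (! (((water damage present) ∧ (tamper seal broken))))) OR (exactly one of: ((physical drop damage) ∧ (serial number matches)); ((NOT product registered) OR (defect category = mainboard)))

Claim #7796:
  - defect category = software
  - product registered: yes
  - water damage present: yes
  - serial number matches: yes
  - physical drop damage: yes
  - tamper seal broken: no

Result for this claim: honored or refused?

Honored

Atomic conditions:
  product registered: yes → true
  water damage present: yes → true
  tamper seal broken: no → false
  physical drop damage: yes → true
  serial number matches: yes → true
  NOT product registered: yes → false
  defect category = mainboard: software == mainboard is false
Combine:
[1.1] NOT true = false
[1.2.1.1] true AND false = false
[1.2.1] NOT false = true
[1.2] NOT true = false
[1] false → false (antecedent false ⇒ implication holds) = true
[2.1] true AND true = true
[2.2] false OR false = false
[2] exactly-one(true, false) = true
[root] true OR true = true
Overall: true → honored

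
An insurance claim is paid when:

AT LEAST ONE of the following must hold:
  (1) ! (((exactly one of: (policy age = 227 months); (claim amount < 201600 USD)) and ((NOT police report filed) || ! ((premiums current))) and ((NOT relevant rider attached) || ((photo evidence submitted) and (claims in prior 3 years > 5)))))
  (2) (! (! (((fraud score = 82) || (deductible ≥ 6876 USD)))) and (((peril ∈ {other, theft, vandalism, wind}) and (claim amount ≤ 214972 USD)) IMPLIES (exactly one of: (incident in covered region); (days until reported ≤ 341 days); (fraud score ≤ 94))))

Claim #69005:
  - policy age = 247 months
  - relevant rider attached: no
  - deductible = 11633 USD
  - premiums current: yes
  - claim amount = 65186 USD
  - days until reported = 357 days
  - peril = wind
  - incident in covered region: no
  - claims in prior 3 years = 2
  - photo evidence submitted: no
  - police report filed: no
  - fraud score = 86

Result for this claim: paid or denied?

Paid

Atomic conditions:
  policy age = 227 months: 247 == 227 is false
  claim amount < 201600 USD: 65186 < 201600 is true
  NOT police report filed: no → true
  premiums current: yes → true
  NOT relevant rider attached: no → true
  photo evidence submitted: no → false
  claims in prior 3 years > 5: 2 > 5 is false
  fraud score = 82: 86 == 82 is false
  deductible ≥ 6876 USD: 11633 ≥ 6876 is true
  peril ∈ {other, theft, vandalism, wind}: wind is in the set → true
  claim amount ≤ 214972 USD: 65186 ≤ 214972 is true
  incident in covered region: no → false
  days until reported ≤ 341 days: 357 ≤ 341 is false
  fraud score ≤ 94: 86 ≤ 94 is true
Combine:
[1.1.1] exactly-one(false, true) = true
[1.1.2.2] NOT true = false
[1.1.2] true OR false = true
[1.1.3.2] false AND false = false
[1.1.3] true OR false = true
[1.1] true AND true AND true = true
[1] NOT true = false
[2.1.1.1] false OR true = true
[2.1.1] NOT true = false
[2.1] NOT false = true
[2.2.1] true AND true = true
[2.2.2] exactly-one(false, false, true) = true
[2.2] true → true = true
[2] true AND true = true
[root] false OR true = true
Overall: true → paid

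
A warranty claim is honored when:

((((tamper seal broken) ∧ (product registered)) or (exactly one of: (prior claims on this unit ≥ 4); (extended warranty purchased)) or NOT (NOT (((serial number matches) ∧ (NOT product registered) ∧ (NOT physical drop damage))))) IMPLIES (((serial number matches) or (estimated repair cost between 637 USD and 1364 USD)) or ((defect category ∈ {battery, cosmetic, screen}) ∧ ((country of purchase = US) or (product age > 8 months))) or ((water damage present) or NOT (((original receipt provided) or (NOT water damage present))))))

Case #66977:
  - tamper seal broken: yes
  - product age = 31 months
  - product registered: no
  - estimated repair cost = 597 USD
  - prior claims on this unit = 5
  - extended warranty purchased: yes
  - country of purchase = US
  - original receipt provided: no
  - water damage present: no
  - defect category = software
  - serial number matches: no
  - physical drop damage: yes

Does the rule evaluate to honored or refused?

Honored

Atomic conditions:
  tamper seal broken: yes → true
  product registered: no → false
  prior claims on this unit ≥ 4: 5 ≥ 4 is true
  extended warranty purchased: yes → true
  serial number matches: no → false
  NOT product registered: no → true
  NOT physical drop damage: yes → false
  estimated repair cost between 637 USD and 1364 USD: 597 in [637, 1364] is false
  defect category ∈ {battery, cosmetic, screen}: software is not in the set → false
  country of purchase = US: US == US is true
  product age > 8 months: 31 > 8 is true
  water damage present: no → false
  original receipt provided: no → false
  NOT water damage present: no → true
Combine:
[1.1] true AND false = false
[1.2] exactly-one(true, true) = false
[1.3.1.1] false AND true AND false = false
[1.3.1] NOT false = true
[1.3] NOT true = false
[1] false OR false OR false = false
[2.1] false OR false = false
[2.2.2] true OR true = true
[2.2] false AND true = false
[2.3.2.1] false OR true = true
[2.3.2] NOT true = false
[2.3] false OR false = false
[2] false OR false OR false = false
[root] false → false (antecedent false ⇒ implication holds) = true
Overall: true → honored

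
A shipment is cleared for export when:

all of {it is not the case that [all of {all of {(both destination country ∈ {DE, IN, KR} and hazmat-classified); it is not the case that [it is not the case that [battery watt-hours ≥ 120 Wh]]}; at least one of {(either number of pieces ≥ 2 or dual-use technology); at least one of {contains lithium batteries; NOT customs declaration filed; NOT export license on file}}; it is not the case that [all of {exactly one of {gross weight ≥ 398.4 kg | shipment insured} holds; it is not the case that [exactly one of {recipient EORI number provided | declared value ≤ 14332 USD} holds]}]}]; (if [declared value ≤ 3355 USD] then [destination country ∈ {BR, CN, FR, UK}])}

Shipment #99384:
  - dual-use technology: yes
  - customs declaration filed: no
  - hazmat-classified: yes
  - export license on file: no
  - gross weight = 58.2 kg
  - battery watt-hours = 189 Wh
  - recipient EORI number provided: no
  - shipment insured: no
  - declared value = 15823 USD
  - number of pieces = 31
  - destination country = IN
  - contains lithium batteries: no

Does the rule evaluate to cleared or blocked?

Blocked

Atomic conditions:
  destination country ∈ {DE, IN, KR}: IN is in the set → true
  hazmat-classified: yes → true
  battery watt-hours ≥ 120 Wh: 189 ≥ 120 is true
  number of pieces ≥ 2: 31 ≥ 2 is true
  dual-use technology: yes → true
  contains lithium batteries: no → false
  NOT customs declaration filed: no → true
  NOT export license on file: no → true
  gross weight ≥ 398.4 kg: 58.2 ≥ 398.4 is false
  shipment insured: no → false
  recipient EORI number provided: no → false
  declared value ≤ 14332 USD: 15823 ≤ 14332 is false
  declared value ≤ 3355 USD: 15823 ≤ 3355 is false
  destination country ∈ {BR, CN, FR, UK}: IN is not in the set → false
Combine:
[1.1.1.1] true AND true = true
[1.1.1.2.1] NOT true = false
[1.1.1.2] NOT false = true
[1.1.1] true AND true = true
[1.1.2.1] true OR true = true
[1.1.2.2] false OR true OR true = true
[1.1.2] true OR true = true
[1.1.3.1.1] exactly-one(false, false) = false
[1.1.3.1.2.1] exactly-one(false, false) = false
[1.1.3.1.2] NOT false = true
[1.1.3.1] false AND true = false
[1.1.3] NOT false = true
[1.1] true AND true AND true = true
[1] NOT true = false
[2] false → false (antecedent false ⇒ implication holds) = true
[root] false AND true = false
Overall: false → blocked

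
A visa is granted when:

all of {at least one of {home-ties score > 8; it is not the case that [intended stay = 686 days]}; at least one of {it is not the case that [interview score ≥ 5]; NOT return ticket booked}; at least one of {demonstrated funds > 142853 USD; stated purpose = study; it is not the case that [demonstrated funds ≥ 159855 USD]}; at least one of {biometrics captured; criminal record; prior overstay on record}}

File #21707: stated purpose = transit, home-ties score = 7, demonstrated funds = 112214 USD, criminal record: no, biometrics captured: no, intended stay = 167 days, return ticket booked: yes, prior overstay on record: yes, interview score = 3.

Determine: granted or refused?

Granted

Atomic conditions:
  home-ties score > 8: 7 > 8 is false
  intended stay = 686 days: 167 == 686 is false
  interview score ≥ 5: 3 ≥ 5 is false
  NOT return ticket booked: yes → false
  demonstrated funds > 142853 USD: 112214 > 142853 is false
  stated purpose = study: transit == study is false
  demonstrated funds ≥ 159855 USD: 112214 ≥ 159855 is false
  biometrics captured: no → false
  criminal record: no → false
  prior overstay on record: yes → true
Combine:
[1.2] NOT false = true
[1] false OR true = true
[2.1] NOT false = true
[2] true OR false = true
[3.3] NOT false = true
[3] false OR false OR true = true
[4] false OR false OR true = true
[root] true AND true AND true AND true = true
Overall: true → granted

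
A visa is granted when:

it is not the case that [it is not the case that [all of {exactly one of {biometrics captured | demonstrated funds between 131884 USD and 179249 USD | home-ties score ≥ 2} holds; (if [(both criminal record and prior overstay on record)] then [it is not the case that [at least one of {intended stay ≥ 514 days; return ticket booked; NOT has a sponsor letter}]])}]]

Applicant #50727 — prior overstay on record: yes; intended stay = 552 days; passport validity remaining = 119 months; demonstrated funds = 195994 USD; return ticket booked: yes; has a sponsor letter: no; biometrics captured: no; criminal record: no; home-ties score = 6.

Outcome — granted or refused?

Atomic conditions:
  biometrics captured: no → false
  demonstrated funds between 131884 USD and 179249 USD: 195994 in [131884, 179249] is false
  home-ties score ≥ 2: 6 ≥ 2 is true
  criminal record: no → false
  prior overstay on record: yes → true
  intended stay ≥ 514 days: 552 ≥ 514 is true
  return ticket booked: yes → true
  NOT has a sponsor letter: no → true
Combine:
[1.1.1] exactly-one(false, false, true) = true
[1.1.2.1] false AND true = false
[1.1.2.2.1] true OR true OR true = true
[1.1.2.2] NOT true = false
[1.1.2] false → false (antecedent false ⇒ implication holds) = true
[1.1] true AND true = true
[1] NOT true = false
[root] NOT false = true
Overall: true → granted

Granted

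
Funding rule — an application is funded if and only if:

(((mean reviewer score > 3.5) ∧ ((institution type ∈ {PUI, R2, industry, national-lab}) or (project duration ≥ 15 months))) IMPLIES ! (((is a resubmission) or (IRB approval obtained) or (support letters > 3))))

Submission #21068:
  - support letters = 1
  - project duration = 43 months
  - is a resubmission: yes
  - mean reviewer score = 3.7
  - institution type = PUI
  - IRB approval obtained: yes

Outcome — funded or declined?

Declined

Atomic conditions:
  mean reviewer score > 3.5: 3.7 > 3.5 is true
  institution type ∈ {PUI, R2, industry, national-lab}: PUI is in the set → true
  project duration ≥ 15 months: 43 ≥ 15 is true
  is a resubmission: yes → true
  IRB approval obtained: yes → true
  support letters > 3: 1 > 3 is false
Combine:
[1.2] true OR true = true
[1] true AND true = true
[2.1] true OR true OR false = true
[2] NOT true = false
[root] true → false = false
Overall: false → declined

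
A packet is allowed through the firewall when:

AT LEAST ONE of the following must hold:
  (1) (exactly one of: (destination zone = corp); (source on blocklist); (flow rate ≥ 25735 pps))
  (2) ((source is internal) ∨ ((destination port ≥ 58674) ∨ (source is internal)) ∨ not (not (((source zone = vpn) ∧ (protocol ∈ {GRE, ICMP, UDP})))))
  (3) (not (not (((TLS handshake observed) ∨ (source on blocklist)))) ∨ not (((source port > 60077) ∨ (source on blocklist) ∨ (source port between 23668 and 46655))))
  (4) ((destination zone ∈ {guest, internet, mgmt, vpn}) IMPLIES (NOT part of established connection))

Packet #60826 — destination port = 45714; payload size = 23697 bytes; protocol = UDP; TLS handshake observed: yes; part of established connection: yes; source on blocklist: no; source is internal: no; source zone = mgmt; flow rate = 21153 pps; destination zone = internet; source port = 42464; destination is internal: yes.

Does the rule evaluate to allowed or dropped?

Atomic conditions:
  destination zone = corp: internet == corp is false
  source on blocklist: no → false
  flow rate ≥ 25735 pps: 21153 ≥ 25735 is false
  source is internal: no → false
  destination port ≥ 58674: 45714 ≥ 58674 is false
  source zone = vpn: mgmt == vpn is false
  protocol ∈ {GRE, ICMP, UDP}: UDP is in the set → true
  TLS handshake observed: yes → true
  source port > 60077: 42464 > 60077 is false
  source port between 23668 and 46655: 42464 in [23668, 46655] is true
  destination zone ∈ {guest, internet, mgmt, vpn}: internet is in the set → true
  NOT part of established connection: yes → false
Combine:
[1] exactly-one(false, false, false) = false
[2.2] false OR false = false
[2.3.1.1] false AND true = false
[2.3.1] NOT false = true
[2.3] NOT true = false
[2] false OR false OR false = false
[3.1.1.1] true OR false = true
[3.1.1] NOT true = false
[3.1] NOT false = true
[3.2.1] false OR false OR true = true
[3.2] NOT true = false
[3] true OR false = true
[4] true → false = false
[root] false OR false OR true OR false = true
Overall: true → allowed

Allowed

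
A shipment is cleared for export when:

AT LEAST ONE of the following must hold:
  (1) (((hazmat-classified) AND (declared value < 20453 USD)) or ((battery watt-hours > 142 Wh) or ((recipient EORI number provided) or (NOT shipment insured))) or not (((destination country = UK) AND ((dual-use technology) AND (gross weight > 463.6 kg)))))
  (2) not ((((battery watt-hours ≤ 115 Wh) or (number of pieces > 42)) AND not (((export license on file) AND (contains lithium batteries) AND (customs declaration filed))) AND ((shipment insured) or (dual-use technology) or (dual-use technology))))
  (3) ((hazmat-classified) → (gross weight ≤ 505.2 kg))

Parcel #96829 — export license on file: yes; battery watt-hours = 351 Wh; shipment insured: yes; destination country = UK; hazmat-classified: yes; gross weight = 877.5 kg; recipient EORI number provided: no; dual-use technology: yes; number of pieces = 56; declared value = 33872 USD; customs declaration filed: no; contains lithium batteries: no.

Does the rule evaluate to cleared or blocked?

Atomic conditions:
  hazmat-classified: yes → true
  declared value < 20453 USD: 33872 < 20453 is false
  battery watt-hours > 142 Wh: 351 > 142 is true
  recipient EORI number provided: no → false
  NOT shipment insured: yes → false
  destination country = UK: UK == UK is true
  dual-use technology: yes → true
  gross weight > 463.6 kg: 877.5 > 463.6 is true
  battery watt-hours ≤ 115 Wh: 351 ≤ 115 is false
  number of pieces > 42: 56 > 42 is true
  export license on file: yes → true
  contains lithium batteries: no → false
  customs declaration filed: no → false
  shipment insured: yes → true
  gross weight ≤ 505.2 kg: 877.5 ≤ 505.2 is false
Combine:
[1.1] true AND false = false
[1.2.2] false OR false = false
[1.2] true OR false = true
[1.3.1.2] true AND true = true
[1.3.1] true AND true = true
[1.3] NOT true = false
[1] false OR true OR false = true
[2.1.1] false OR true = true
[2.1.2.1] true AND false AND false = false
[2.1.2] NOT false = true
[2.1.3] true OR true OR true = true
[2.1] true AND true AND true = true
[2] NOT true = false
[3] true → false = false
[root] true OR false OR false = true
Overall: true → cleared

Cleared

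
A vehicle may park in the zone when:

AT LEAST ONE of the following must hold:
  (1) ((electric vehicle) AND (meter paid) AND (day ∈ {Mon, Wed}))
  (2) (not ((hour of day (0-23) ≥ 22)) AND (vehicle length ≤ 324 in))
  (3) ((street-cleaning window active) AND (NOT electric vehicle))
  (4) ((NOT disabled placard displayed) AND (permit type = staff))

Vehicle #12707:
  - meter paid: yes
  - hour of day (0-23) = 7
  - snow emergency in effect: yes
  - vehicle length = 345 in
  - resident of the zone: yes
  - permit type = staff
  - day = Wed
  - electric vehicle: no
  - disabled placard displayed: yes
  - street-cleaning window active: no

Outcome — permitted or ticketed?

Atomic conditions:
  electric vehicle: no → false
  meter paid: yes → true
  day ∈ {Mon, Wed}: Wed is in the set → true
  hour of day (0-23) ≥ 22: 7 ≥ 22 is false
  vehicle length ≤ 324 in: 345 ≤ 324 is false
  street-cleaning window active: no → false
  NOT electric vehicle: no → true
  NOT disabled placard displayed: yes → false
  permit type = staff: staff == staff is true
Combine:
[1] false AND true AND true = false
[2.1] NOT false = true
[2] true AND false = false
[3] false AND true = false
[4] false AND true = false
[root] false OR false OR false OR false = false
Overall: false → ticketed

Ticketed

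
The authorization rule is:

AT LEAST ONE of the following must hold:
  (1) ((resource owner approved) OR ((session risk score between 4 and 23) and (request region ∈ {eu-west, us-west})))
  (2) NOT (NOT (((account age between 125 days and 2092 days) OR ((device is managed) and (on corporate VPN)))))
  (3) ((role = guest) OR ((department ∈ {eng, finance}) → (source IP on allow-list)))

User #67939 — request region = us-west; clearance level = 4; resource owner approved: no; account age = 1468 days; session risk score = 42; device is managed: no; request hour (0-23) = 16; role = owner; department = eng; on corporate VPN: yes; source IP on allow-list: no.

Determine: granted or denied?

Granted

Atomic conditions:
  resource owner approved: no → false
  session risk score between 4 and 23: 42 in [4, 23] is false
  request region ∈ {eu-west, us-west}: us-west is in the set → true
  account age between 125 days and 2092 days: 1468 in [125, 2092] is true
  device is managed: no → false
  on corporate VPN: yes → true
  role = guest: owner == guest is false
  department ∈ {eng, finance}: eng is in the set → true
  source IP on allow-list: no → false
Combine:
[1.2] false AND true = false
[1] false OR false = false
[2.1.1.2] false AND true = false
[2.1.1] true OR false = true
[2.1] NOT true = false
[2] NOT false = true
[3.2] true → false = false
[3] false OR false = false
[root] false OR true OR false = true
Overall: true → granted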